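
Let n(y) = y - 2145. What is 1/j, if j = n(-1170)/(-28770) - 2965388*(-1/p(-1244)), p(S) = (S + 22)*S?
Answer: 182230139/376473207 ≈ 0.48405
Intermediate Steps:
p(S) = S*(22 + S) (p(S) = (22 + S)*S = S*(22 + S))
n(y) = -2145 + y
j = 376473207/182230139 (j = (-2145 - 1170)/(-28770) - 2965388*1/(1244*(22 - 1244)) = -3315*(-1/28770) - 2965388/((-(-1244)*(-1222))) = 221/1918 - 2965388/((-1*1520168)) = 221/1918 - 2965388/(-1520168) = 221/1918 - 2965388*(-1/1520168) = 221/1918 + 741347/380042 = 376473207/182230139 ≈ 2.0659)
1/j = 1/(376473207/182230139) = 182230139/376473207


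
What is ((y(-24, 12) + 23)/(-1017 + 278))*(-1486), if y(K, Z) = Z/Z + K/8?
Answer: 31206/739 ≈ 42.227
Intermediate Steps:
y(K, Z) = 1 + K/8 (y(K, Z) = 1 + K*(⅛) = 1 + K/8)
((y(-24, 12) + 23)/(-1017 + 278))*(-1486) = (((1 + (⅛)*(-24)) + 23)/(-1017 + 278))*(-1486) = (((1 - 3) + 23)/(-739))*(-1486) = ((-2 + 23)*(-1/739))*(-1486) = (21*(-1/739))*(-1486) = -21/739*(-1486) = 31206/739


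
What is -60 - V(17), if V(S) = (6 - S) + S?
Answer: -66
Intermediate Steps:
V(S) = 6
-60 - V(17) = -60 - 1*6 = -60 - 6 = -66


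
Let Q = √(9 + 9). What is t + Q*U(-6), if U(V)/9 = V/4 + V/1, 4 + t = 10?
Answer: 6 - 405*√2/2 ≈ -280.38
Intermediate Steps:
t = 6 (t = -4 + 10 = 6)
Q = 3*√2 (Q = √18 = 3*√2 ≈ 4.2426)
U(V) = 45*V/4 (U(V) = 9*(V/4 + V/1) = 9*(V*(¼) + V*1) = 9*(V/4 + V) = 9*(5*V/4) = 45*V/4)
t + Q*U(-6) = 6 + (3*√2)*((45/4)*(-6)) = 6 + (3*√2)*(-135/2) = 6 - 405*√2/2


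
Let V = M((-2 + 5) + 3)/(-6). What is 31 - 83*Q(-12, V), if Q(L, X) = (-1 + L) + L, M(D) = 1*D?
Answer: 2106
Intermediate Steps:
M(D) = D
V = -1 (V = ((-2 + 5) + 3)/(-6) = (3 + 3)*(-⅙) = 6*(-⅙) = -1)
Q(L, X) = -1 + 2*L
31 - 83*Q(-12, V) = 31 - 83*(-1 + 2*(-12)) = 31 - 83*(-1 - 24) = 31 - 83*(-25) = 31 + 2075 = 2106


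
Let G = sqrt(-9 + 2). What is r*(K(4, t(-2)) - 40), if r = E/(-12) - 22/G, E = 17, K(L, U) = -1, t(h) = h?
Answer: 697/12 - 902*I*sqrt(7)/7 ≈ 58.083 - 340.92*I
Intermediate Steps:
G = I*sqrt(7) (G = sqrt(-7) = I*sqrt(7) ≈ 2.6458*I)
r = -17/12 + 22*I*sqrt(7)/7 (r = 17/(-12) - 22*(-I*sqrt(7)/7) = 17*(-1/12) - (-22)*I*sqrt(7)/7 = -17/12 + 22*I*sqrt(7)/7 ≈ -1.4167 + 8.3152*I)
r*(K(4, t(-2)) - 40) = (-17/12 + 22*I*sqrt(7)/7)*(-1 - 40) = (-17/12 + 22*I*sqrt(7)/7)*(-41) = 697/12 - 902*I*sqrt(7)/7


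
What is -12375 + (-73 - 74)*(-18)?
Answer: -9729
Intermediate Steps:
-12375 + (-73 - 74)*(-18) = -12375 - 147*(-18) = -12375 + 2646 = -9729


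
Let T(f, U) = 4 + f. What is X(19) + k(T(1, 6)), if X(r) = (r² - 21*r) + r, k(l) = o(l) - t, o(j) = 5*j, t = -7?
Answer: 13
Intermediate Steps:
k(l) = 7 + 5*l (k(l) = 5*l - 1*(-7) = 5*l + 7 = 7 + 5*l)
X(r) = r² - 20*r
X(19) + k(T(1, 6)) = 19*(-20 + 19) + (7 + 5*(4 + 1)) = 19*(-1) + (7 + 5*5) = -19 + (7 + 25) = -19 + 32 = 13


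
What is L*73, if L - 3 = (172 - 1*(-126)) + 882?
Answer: 86359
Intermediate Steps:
L = 1183 (L = 3 + ((172 - 1*(-126)) + 882) = 3 + ((172 + 126) + 882) = 3 + (298 + 882) = 3 + 1180 = 1183)
L*73 = 1183*73 = 86359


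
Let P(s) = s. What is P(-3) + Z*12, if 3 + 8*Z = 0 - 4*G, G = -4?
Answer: 33/2 ≈ 16.500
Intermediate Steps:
Z = 13/8 (Z = -3/8 + (0 - 4*(-4))/8 = -3/8 + (0 + 16)/8 = -3/8 + (⅛)*16 = -3/8 + 2 = 13/8 ≈ 1.6250)
P(-3) + Z*12 = -3 + (13/8)*12 = -3 + 39/2 = 33/2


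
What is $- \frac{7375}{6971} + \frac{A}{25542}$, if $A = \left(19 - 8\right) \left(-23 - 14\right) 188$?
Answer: $- \frac{32807513}{8093331} \approx -4.0536$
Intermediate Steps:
$A = -76516$ ($A = 11 \left(-37\right) 188 = \left(-407\right) 188 = -76516$)
$- \frac{7375}{6971} + \frac{A}{25542} = - \frac{7375}{6971} - \frac{76516}{25542} = \left(-7375\right) \frac{1}{6971} - \frac{3478}{1161} = - \frac{7375}{6971} - \frac{3478}{1161} = - \frac{32807513}{8093331}$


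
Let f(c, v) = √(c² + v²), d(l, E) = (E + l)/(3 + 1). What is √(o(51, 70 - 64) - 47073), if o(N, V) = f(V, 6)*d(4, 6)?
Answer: √(-47073 + 15*√2) ≈ 216.91*I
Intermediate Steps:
d(l, E) = E/4 + l/4 (d(l, E) = (E + l)/4 = (E + l)*(¼) = E/4 + l/4)
o(N, V) = 5*√(36 + V²)/2 (o(N, V) = √(V² + 6²)*((¼)*6 + (¼)*4) = √(V² + 36)*(3/2 + 1) = √(36 + V²)*(5/2) = 5*√(36 + V²)/2)
√(o(51, 70 - 64) - 47073) = √(5*√(36 + (70 - 64)²)/2 - 47073) = √(5*√(36 + 6²)/2 - 47073) = √(5*√(36 + 36)/2 - 47073) = √(5*√72/2 - 47073) = √(5*(6*√2)/2 - 47073) = √(15*√2 - 47073) = √(-47073 + 15*√2)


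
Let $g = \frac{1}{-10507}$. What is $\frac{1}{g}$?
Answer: $-10507$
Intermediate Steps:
$g = - \frac{1}{10507} \approx -9.5175 \cdot 10^{-5}$
$\frac{1}{g} = \frac{1}{- \frac{1}{10507}} = -10507$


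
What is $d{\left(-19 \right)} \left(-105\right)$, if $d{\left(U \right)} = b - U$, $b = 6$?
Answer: $-2625$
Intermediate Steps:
$d{\left(U \right)} = 6 - U$
$d{\left(-19 \right)} \left(-105\right) = \left(6 - -19\right) \left(-105\right) = \left(6 + 19\right) \left(-105\right) = 25 \left(-105\right) = -2625$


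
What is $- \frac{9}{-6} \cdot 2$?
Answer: $3$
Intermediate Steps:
$- \frac{9}{-6} \cdot 2 = \left(-9\right) \left(- \frac{1}{6}\right) 2 = \frac{3}{2} \cdot 2 = 3$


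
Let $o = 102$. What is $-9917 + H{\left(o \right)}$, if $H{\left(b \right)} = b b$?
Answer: $487$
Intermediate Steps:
$H{\left(b \right)} = b^{2}$
$-9917 + H{\left(o \right)} = -9917 + 102^{2} = -9917 + 10404 = 487$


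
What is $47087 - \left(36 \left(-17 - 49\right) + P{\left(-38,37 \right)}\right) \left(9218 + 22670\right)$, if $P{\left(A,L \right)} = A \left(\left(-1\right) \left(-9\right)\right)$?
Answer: $86718671$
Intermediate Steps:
$P{\left(A,L \right)} = 9 A$ ($P{\left(A,L \right)} = A 9 = 9 A$)
$47087 - \left(36 \left(-17 - 49\right) + P{\left(-38,37 \right)}\right) \left(9218 + 22670\right) = 47087 - \left(36 \left(-17 - 49\right) + 9 \left(-38\right)\right) \left(9218 + 22670\right) = 47087 - \left(36 \left(-66\right) - 342\right) 31888 = 47087 - \left(-2376 - 342\right) 31888 = 47087 - \left(-2718\right) 31888 = 47087 - -86671584 = 47087 + 86671584 = 86718671$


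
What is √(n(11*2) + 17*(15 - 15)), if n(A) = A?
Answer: √22 ≈ 4.6904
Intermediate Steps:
√(n(11*2) + 17*(15 - 15)) = √(11*2 + 17*(15 - 15)) = √(22 + 17*0) = √(22 + 0) = √22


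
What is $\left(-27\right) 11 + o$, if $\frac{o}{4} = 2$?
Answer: $-289$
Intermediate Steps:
$o = 8$ ($o = 4 \cdot 2 = 8$)
$\left(-27\right) 11 + o = \left(-27\right) 11 + 8 = -297 + 8 = -289$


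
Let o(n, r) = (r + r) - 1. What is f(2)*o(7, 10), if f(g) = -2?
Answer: -38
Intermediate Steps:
o(n, r) = -1 + 2*r (o(n, r) = 2*r - 1 = -1 + 2*r)
f(2)*o(7, 10) = -2*(-1 + 2*10) = -2*(-1 + 20) = -2*19 = -38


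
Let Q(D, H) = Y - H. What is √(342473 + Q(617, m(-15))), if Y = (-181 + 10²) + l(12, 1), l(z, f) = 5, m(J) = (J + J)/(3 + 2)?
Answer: √342403 ≈ 585.15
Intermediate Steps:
m(J) = 2*J/5 (m(J) = (2*J)/5 = (2*J)*(⅕) = 2*J/5)
Y = -76 (Y = (-181 + 10²) + 5 = (-181 + 100) + 5 = -81 + 5 = -76)
Q(D, H) = -76 - H
√(342473 + Q(617, m(-15))) = √(342473 + (-76 - 2*(-15)/5)) = √(342473 + (-76 - 1*(-6))) = √(342473 + (-76 + 6)) = √(342473 - 70) = √342403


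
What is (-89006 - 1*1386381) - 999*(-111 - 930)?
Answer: -435428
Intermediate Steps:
(-89006 - 1*1386381) - 999*(-111 - 930) = (-89006 - 1386381) - 999*(-1041) = -1475387 - 1*(-1039959) = -1475387 + 1039959 = -435428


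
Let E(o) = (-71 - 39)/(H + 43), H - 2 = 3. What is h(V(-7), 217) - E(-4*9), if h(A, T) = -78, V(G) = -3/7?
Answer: -1817/24 ≈ -75.708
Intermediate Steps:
V(G) = -3/7 (V(G) = -3*⅐ = -3/7)
H = 5 (H = 2 + 3 = 5)
E(o) = -55/24 (E(o) = (-71 - 39)/(5 + 43) = -110/48 = -110*1/48 = -55/24)
h(V(-7), 217) - E(-4*9) = -78 - 1*(-55/24) = -78 + 55/24 = -1817/24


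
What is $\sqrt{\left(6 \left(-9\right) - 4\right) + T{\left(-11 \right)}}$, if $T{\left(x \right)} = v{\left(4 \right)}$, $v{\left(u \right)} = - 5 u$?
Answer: $i \sqrt{78} \approx 8.8318 i$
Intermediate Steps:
$T{\left(x \right)} = -20$ ($T{\left(x \right)} = \left(-5\right) 4 = -20$)
$\sqrt{\left(6 \left(-9\right) - 4\right) + T{\left(-11 \right)}} = \sqrt{\left(6 \left(-9\right) - 4\right) - 20} = \sqrt{\left(-54 - 4\right) - 20} = \sqrt{-58 - 20} = \sqrt{-78} = i \sqrt{78}$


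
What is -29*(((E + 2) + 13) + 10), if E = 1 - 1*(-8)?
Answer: -986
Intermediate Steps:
E = 9 (E = 1 + 8 = 9)
-29*(((E + 2) + 13) + 10) = -29*(((9 + 2) + 13) + 10) = -29*((11 + 13) + 10) = -29*(24 + 10) = -29*34 = -986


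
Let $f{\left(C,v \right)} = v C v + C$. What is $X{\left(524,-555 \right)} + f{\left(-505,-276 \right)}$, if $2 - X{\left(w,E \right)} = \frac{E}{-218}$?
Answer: $- \frac{8386326049}{218} \approx -3.8469 \cdot 10^{7}$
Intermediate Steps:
$f{\left(C,v \right)} = C + C v^{2}$ ($f{\left(C,v \right)} = C v v + C = C v^{2} + C = C + C v^{2}$)
$X{\left(w,E \right)} = 2 + \frac{E}{218}$ ($X{\left(w,E \right)} = 2 - \frac{E}{-218} = 2 - E \left(- \frac{1}{218}\right) = 2 - - \frac{E}{218} = 2 + \frac{E}{218}$)
$X{\left(524,-555 \right)} + f{\left(-505,-276 \right)} = \left(2 + \frac{1}{218} \left(-555\right)\right) - 505 \left(1 + \left(-276\right)^{2}\right) = \left(2 - \frac{555}{218}\right) - 505 \left(1 + 76176\right) = - \frac{119}{218} - 38469385 = - \frac{8386326049}{218}$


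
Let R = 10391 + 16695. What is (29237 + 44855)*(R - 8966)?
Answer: 1342547040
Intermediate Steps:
R = 27086
(29237 + 44855)*(R - 8966) = (29237 + 44855)*(27086 - 8966) = 74092*18120 = 1342547040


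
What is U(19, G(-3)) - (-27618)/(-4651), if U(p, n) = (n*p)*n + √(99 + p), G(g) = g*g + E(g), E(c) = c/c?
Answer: 8809282/4651 + √118 ≈ 1904.9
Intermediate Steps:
E(c) = 1
G(g) = 1 + g² (G(g) = g*g + 1 = g² + 1 = 1 + g²)
U(p, n) = √(99 + p) + p*n² (U(p, n) = p*n² + √(99 + p) = √(99 + p) + p*n²)
U(19, G(-3)) - (-27618)/(-4651) = (√(99 + 19) + 19*(1 + (-3)²)²) - (-27618)/(-4651) = (√118 + 19*(1 + 9)²) - (-27618)*(-1)/4651 = (√118 + 19*10²) - 1*27618/4651 = (√118 + 19*100) - 27618/4651 = (√118 + 1900) - 27618/4651 = (1900 + √118) - 27618/4651 = 8809282/4651 + √118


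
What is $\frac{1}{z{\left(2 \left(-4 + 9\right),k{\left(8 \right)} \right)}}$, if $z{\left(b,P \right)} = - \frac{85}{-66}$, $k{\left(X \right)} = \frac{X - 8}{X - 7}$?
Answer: $\frac{66}{85} \approx 0.77647$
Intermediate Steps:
$k{\left(X \right)} = \frac{-8 + X}{-7 + X}$
$z{\left(b,P \right)} = \frac{85}{66}$ ($z{\left(b,P \right)} = \left(-85\right) \left(- \frac{1}{66}\right) = \frac{85}{66}$)
$\frac{1}{z{\left(2 \left(-4 + 9\right),k{\left(8 \right)} \right)}} = \frac{1}{\frac{85}{66}} = \frac{66}{85}$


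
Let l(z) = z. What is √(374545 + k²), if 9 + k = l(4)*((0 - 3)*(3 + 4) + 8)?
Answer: √378266 ≈ 615.03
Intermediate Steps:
k = -61 (k = -9 + 4*((0 - 3)*(3 + 4) + 8) = -9 + 4*(-3*7 + 8) = -9 + 4*(-21 + 8) = -9 + 4*(-13) = -9 - 52 = -61)
√(374545 + k²) = √(374545 + (-61)²) = √(374545 + 3721) = √378266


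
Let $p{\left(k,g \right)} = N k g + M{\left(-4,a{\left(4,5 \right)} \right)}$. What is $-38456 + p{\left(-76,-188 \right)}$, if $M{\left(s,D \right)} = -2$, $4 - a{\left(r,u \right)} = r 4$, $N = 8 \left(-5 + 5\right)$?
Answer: $-38458$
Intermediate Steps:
$N = 0$ ($N = 8 \cdot 0 = 0$)
$a{\left(r,u \right)} = 4 - 4 r$ ($a{\left(r,u \right)} = 4 - r 4 = 4 - 4 r$)
$p{\left(k,g \right)} = -2$ ($p{\left(k,g \right)} = 0 k g - 2 = 0 g - 2 = 0 - 2 = -2$)
$-38456 + p{\left(-76,-188 \right)} = -38456 - 2 = -38458$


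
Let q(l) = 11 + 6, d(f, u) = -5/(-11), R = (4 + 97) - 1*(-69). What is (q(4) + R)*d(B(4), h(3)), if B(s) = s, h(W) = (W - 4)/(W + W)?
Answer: 85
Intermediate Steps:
R = 170 (R = 101 + 69 = 170)
h(W) = (-4 + W)/(2*W) (h(W) = (-4 + W)/((2*W)) = (-4 + W)*(1/(2*W)) = (-4 + W)/(2*W))
d(f, u) = 5/11 (d(f, u) = -5*(-1/11) = 5/11)
q(l) = 17
(q(4) + R)*d(B(4), h(3)) = (17 + 170)*(5/11) = 187*(5/11) = 85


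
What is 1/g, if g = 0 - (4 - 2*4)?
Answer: ¼ ≈ 0.25000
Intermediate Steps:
g = 4 (g = 0 - (4 - 8) = 0 - 1*(-4) = 0 + 4 = 4)
1/g = 1/4 = ¼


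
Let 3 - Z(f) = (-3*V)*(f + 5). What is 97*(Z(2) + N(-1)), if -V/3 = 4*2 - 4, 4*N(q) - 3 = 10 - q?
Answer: -47627/2 ≈ -23814.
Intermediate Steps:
N(q) = 13/4 - q/4 (N(q) = ¾ + (10 - q)/4 = ¾ + (5/2 - q/4) = 13/4 - q/4)
V = -12 (V = -3*(4*2 - 4) = -3*(8 - 4) = -3*4 = -12)
Z(f) = -177 - 36*f (Z(f) = 3 - (-3*(-12))*(f + 5) = 3 - 36*(5 + f) = 3 - (180 + 36*f) = 3 + (-180 - 36*f) = -177 - 36*f)
97*(Z(2) + N(-1)) = 97*((-177 - 36*2) + (13/4 - ¼*(-1))) = 97*((-177 - 72) + (13/4 + ¼)) = 97*(-249 + 7/2) = 97*(-491/2) = -47627/2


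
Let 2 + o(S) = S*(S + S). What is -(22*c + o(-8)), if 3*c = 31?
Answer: -1060/3 ≈ -353.33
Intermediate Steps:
o(S) = -2 + 2*S**2 (o(S) = -2 + S*(S + S) = -2 + S*(2*S) = -2 + 2*S**2)
c = 31/3 (c = (1/3)*31 = 31/3 ≈ 10.333)
-(22*c + o(-8)) = -(22*(31/3) + (-2 + 2*(-8)**2)) = -(682/3 + (-2 + 2*64)) = -(682/3 + (-2 + 128)) = -(682/3 + 126) = -1*1060/3 = -1060/3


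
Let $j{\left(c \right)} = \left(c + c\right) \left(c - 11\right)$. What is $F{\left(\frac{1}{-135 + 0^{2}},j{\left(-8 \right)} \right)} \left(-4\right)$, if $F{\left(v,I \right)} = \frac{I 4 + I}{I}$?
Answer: $-20$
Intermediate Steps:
$j{\left(c \right)} = 2 c \left(-11 + c\right)$
$F{\left(v,I \right)} = 5$ ($F{\left(v,I \right)} = \frac{4 I + I}{I} = \frac{5 I}{I} = 5$)
$F{\left(\frac{1}{-135 + 0^{2}},j{\left(-8 \right)} \right)} \left(-4\right) = 5 \left(-4\right) = -20$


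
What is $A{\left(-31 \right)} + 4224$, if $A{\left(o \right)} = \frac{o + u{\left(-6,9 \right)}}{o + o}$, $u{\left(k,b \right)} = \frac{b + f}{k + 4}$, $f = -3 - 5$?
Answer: $\frac{523839}{124} \approx 4224.5$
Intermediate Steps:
$f = -8$ ($f = -3 - 5 = -8$)
$u{\left(k,b \right)} = \frac{-8 + b}{4 + k}$ ($u{\left(k,b \right)} = \frac{b - 8}{k + 4} = \frac{-8 + b}{4 + k}$)
$A{\left(o \right)} = \frac{- \frac{1}{2} + o}{2 o}$ ($A{\left(o \right)} = \frac{o + \frac{-8 + 9}{4 - 6}}{o + o} = \frac{o + \frac{1}{-2} \cdot 1}{2 o} = \left(o - \frac{1}{2}\right) \frac{1}{2 o} = \left(- \frac{1}{2} + o\right) \frac{1}{2 o} = \frac{- \frac{1}{2} + o}{2 o}$)
$A{\left(-31 \right)} + 4224 = \frac{-1 + 2 \left(-31\right)}{4 \left(-31\right)} + 4224 = \frac{1}{4} \left(- \frac{1}{31}\right) \left(-1 - 62\right) + 4224 = \frac{1}{4} \left(- \frac{1}{31}\right) \left(-63\right) + 4224 = \frac{63}{124} + 4224 = \frac{523839}{124}$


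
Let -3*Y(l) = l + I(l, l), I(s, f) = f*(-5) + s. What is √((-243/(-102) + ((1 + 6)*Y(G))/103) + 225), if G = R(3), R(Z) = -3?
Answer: √2786117658/3502 ≈ 15.072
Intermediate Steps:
I(s, f) = s - 5*f (I(s, f) = -5*f + s = s - 5*f)
G = -3
Y(l) = l (Y(l) = -(l + (l - 5*l))/3 = -(l - 4*l)/3 = -(-1)*l = l)
√((-243/(-102) + ((1 + 6)*Y(G))/103) + 225) = √((-243/(-102) + ((1 + 6)*(-3))/103) + 225) = √((-243*(-1/102) + (7*(-3))*(1/103)) + 225) = √((81/34 - 21*1/103) + 225) = √((81/34 - 21/103) + 225) = √(7629/3502 + 225) = √(795579/3502) = √2786117658/3502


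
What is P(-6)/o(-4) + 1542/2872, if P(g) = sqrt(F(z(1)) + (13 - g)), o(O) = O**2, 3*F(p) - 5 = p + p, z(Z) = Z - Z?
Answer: 771/1436 + sqrt(186)/48 ≈ 0.82104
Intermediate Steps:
z(Z) = 0
F(p) = 5/3 + 2*p/3 (F(p) = 5/3 + (p + p)/3 = 5/3 + (2*p)/3 = 5/3 + 2*p/3)
P(g) = sqrt(44/3 - g) (P(g) = sqrt((5/3 + (2/3)*0) + (13 - g)) = sqrt((5/3 + 0) + (13 - g)) = sqrt(5/3 + (13 - g)) = sqrt(44/3 - g))
P(-6)/o(-4) + 1542/2872 = (sqrt(132 - 9*(-6))/3)/((-4)**2) + 1542/2872 = (sqrt(132 + 54)/3)/16 + 1542*(1/2872) = (sqrt(186)/3)*(1/16) + 771/1436 = sqrt(186)/48 + 771/1436 = 771/1436 + sqrt(186)/48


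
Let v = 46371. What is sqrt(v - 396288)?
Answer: I*sqrt(349917) ≈ 591.54*I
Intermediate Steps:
sqrt(v - 396288) = sqrt(46371 - 396288) = sqrt(-349917) = I*sqrt(349917)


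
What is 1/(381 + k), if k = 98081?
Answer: 1/98462 ≈ 1.0156e-5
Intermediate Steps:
1/(381 + k) = 1/(381 + 98081) = 1/98462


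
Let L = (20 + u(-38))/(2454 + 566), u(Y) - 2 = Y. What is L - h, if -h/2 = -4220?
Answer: -6372204/755 ≈ -8440.0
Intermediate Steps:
h = 8440 (h = -2*(-4220) = 8440)
u(Y) = 2 + Y
L = -4/755 (L = (20 + (2 - 38))/(2454 + 566) = (20 - 36)/3020 = -16*1/3020 = -4/755 ≈ -0.0052980)
L - h = -4/755 - 1*8440 = -4/755 - 8440 = -6372204/755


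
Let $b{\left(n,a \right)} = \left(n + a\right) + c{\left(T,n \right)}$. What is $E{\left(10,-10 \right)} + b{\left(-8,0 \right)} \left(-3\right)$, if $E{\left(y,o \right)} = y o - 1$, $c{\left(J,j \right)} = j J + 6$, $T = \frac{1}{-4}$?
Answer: $-101$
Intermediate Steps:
$T = - \frac{1}{4} \approx -0.25$
$c{\left(J,j \right)} = 6 + J j$ ($c{\left(J,j \right)} = J j + 6 = 6 + J j$)
$b{\left(n,a \right)} = 6 + a + \frac{3 n}{4}$ ($b{\left(n,a \right)} = \left(n + a\right) - \left(-6 + \frac{n}{4}\right) = \left(a + n\right) - \left(-6 + \frac{n}{4}\right) = 6 + a + \frac{3 n}{4}$)
$E{\left(y,o \right)} = -1 + o y$ ($E{\left(y,o \right)} = o y - 1 = -1 + o y$)
$E{\left(10,-10 \right)} + b{\left(-8,0 \right)} \left(-3\right) = \left(-1 - 100\right) + \left(6 + 0 + \frac{3}{4} \left(-8\right)\right) \left(-3\right) = \left(-1 - 100\right) + \left(6 + 0 - 6\right) \left(-3\right) = -101 + 0 \left(-3\right) = -101 + 0 = -101$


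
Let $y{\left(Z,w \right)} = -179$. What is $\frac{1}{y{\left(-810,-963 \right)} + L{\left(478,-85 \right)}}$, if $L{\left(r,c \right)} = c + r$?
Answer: $\frac{1}{214} \approx 0.0046729$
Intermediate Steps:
$\frac{1}{y{\left(-810,-963 \right)} + L{\left(478,-85 \right)}} = \frac{1}{-179 + \left(-85 + 478\right)} = \frac{1}{-179 + 393} = \frac{1}{214}$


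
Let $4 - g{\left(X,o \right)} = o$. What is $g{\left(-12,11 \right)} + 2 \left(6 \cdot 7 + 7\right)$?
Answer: $91$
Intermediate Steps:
$g{\left(X,o \right)} = 4 - o$
$g{\left(-12,11 \right)} + 2 \left(6 \cdot 7 + 7\right) = \left(4 - 11\right) + 2 \left(6 \cdot 7 + 7\right) = \left(4 - 11\right) + 2 \left(42 + 7\right) = -7 + 2 \cdot 49 = -7 + 98 = 91$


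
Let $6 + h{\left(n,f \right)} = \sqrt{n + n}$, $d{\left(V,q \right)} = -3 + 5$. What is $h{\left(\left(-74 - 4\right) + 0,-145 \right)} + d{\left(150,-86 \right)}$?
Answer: $-4 + 2 i \sqrt{39} \approx -4.0 + 12.49 i$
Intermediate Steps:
$d{\left(V,q \right)} = 2$
$h{\left(n,f \right)} = -6 + \sqrt{2} \sqrt{n}$ ($h{\left(n,f \right)} = -6 + \sqrt{n + n} = -6 + \sqrt{2 n} = -6 + \sqrt{2} \sqrt{n}$)
$h{\left(\left(-74 - 4\right) + 0,-145 \right)} + d{\left(150,-86 \right)} = \left(-6 + \sqrt{2} \sqrt{\left(-74 - 4\right) + 0}\right) + 2 = \left(-6 + \sqrt{2} \sqrt{-78 + 0}\right) + 2 = \left(-6 + \sqrt{2} \sqrt{-78}\right) + 2 = \left(-6 + \sqrt{2} i \sqrt{78}\right) + 2 = \left(-6 + 2 i \sqrt{39}\right) + 2 = -4 + 2 i \sqrt{39}$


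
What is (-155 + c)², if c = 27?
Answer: 16384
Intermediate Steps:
(-155 + c)² = (-155 + 27)² = (-128)² = 16384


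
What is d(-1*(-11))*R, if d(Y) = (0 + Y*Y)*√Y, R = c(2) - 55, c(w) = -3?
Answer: -7018*√11 ≈ -23276.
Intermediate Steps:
R = -58 (R = -3 - 55 = -58)
d(Y) = Y^(5/2) (d(Y) = (0 + Y²)*√Y = Y²*√Y = Y^(5/2))
d(-1*(-11))*R = (-1*(-11))^(5/2)*(-58) = 11^(5/2)*(-58) = (121*√11)*(-58) = -7018*√11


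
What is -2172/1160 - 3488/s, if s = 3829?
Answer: -3090667/1110410 ≈ -2.7834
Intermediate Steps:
-2172/1160 - 3488/s = -2172/1160 - 3488/3829 = -2172*1/1160 - 3488*1/3829 = -543/290 - 3488/3829 = -3090667/1110410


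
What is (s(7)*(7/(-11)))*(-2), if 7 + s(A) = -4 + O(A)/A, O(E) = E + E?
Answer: -126/11 ≈ -11.455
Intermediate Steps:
O(E) = 2*E
s(A) = -9 (s(A) = -7 + (-4 + (2*A)/A) = -7 + (-4 + 2) = -7 - 2 = -9)
(s(7)*(7/(-11)))*(-2) = -63/(-11)*(-2) = -63*(-1)/11*(-2) = -9*(-7/11)*(-2) = (63/11)*(-2) = -126/11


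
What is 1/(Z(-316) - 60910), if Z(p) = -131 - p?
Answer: -1/60725 ≈ -1.6468e-5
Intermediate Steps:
1/(Z(-316) - 60910) = 1/((-131 - 1*(-316)) - 60910) = 1/((-131 + 316) - 60910) = 1/(185 - 60910) = 1/(-60725) = -1/60725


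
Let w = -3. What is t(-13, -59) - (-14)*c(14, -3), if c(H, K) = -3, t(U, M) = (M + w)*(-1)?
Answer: 20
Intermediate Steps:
t(U, M) = 3 - M (t(U, M) = (M - 3)*(-1) = (-3 + M)*(-1) = 3 - M)
t(-13, -59) - (-14)*c(14, -3) = (3 - 1*(-59)) - (-14)*(-3) = (3 + 59) - 1*42 = 62 - 42 = 20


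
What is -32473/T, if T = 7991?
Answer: -32473/7991 ≈ -4.0637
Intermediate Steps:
-32473/T = -32473/7991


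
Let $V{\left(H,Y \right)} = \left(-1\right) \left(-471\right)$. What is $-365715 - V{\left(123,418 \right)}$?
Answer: $-366186$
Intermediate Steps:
$V{\left(H,Y \right)} = 471$
$-365715 - V{\left(123,418 \right)} = -365715 - 471 = -366186$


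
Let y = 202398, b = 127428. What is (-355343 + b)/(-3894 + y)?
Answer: -227915/198504 ≈ -1.1482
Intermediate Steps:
(-355343 + b)/(-3894 + y) = (-355343 + 127428)/(-3894 + 202398) = -227915/198504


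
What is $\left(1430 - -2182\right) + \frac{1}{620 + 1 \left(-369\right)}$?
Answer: $\frac{906613}{251} \approx 3612.0$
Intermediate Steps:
$\left(1430 - -2182\right) + \frac{1}{620 + 1 \left(-369\right)} = \left(1430 + 2182\right) + \frac{1}{620 - 369} = 3612 + \frac{1}{251} = \frac{906613}{251}$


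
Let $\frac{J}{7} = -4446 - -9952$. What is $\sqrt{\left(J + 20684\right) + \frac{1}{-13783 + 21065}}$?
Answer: $\frac{\sqrt{3140608143706}}{7282} \approx 243.36$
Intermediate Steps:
$J = 38542$ ($J = 7 \left(-4446 - -9952\right) = 7 \left(-4446 + 9952\right) = 7 \cdot 5506 = 38542$)
$\sqrt{\left(J + 20684\right) + \frac{1}{-13783 + 21065}} = \sqrt{\left(38542 + 20684\right) + \frac{1}{-13783 + 21065}} = \sqrt{59226 + \frac{1}{7282}} = \sqrt{\frac{431283733}{7282}} = \frac{\sqrt{3140608143706}}{7282}$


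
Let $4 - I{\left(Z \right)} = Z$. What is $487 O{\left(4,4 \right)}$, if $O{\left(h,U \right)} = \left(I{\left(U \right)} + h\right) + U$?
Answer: $3896$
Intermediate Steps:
$I{\left(Z \right)} = 4 - Z$
$O{\left(h,U \right)} = 4 + h$ ($O{\left(h,U \right)} = \left(\left(4 - U\right) + h\right) + U = \left(4 + h - U\right) + U = 4 + h$)
$487 O{\left(4,4 \right)} = 487 \left(4 + 4\right) = 487 \cdot 8 = 3896$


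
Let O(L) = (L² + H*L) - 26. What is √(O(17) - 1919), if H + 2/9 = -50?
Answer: 2*I*√5647/3 ≈ 50.098*I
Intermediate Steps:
H = -452/9 (H = -2/9 - 50 = -452/9 ≈ -50.222)
O(L) = -26 + L² - 452*L/9 (O(L) = (L² - 452*L/9) - 26 = -26 + L² - 452*L/9)
√(O(17) - 1919) = √((-26 + 17² - 452/9*17) - 1919) = √((-26 + 289 - 7684/9) - 1919) = √(-5317/9 - 1919) = √(-22588/9) = 2*I*√5647/3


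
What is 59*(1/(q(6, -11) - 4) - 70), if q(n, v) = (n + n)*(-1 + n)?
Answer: -231221/56 ≈ -4128.9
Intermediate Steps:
q(n, v) = 2*n*(-1 + n) (q(n, v) = (2*n)*(-1 + n) = 2*n*(-1 + n))
59*(1/(q(6, -11) - 4) - 70) = 59*(1/(2*6*(-1 + 6) - 4) - 70) = 59*(1/(2*6*5 - 4) - 70) = 59*(1/(60 - 4) - 70) = 59*(1/56 - 70) = 59*(-3919/56) = -231221/56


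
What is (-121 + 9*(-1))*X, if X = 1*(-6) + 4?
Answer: 260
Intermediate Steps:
X = -2 (X = -6 + 4 = -2)
(-121 + 9*(-1))*X = (-121 + 9*(-1))*(-2) = (-121 - 9)*(-2) = -130*(-2) = 260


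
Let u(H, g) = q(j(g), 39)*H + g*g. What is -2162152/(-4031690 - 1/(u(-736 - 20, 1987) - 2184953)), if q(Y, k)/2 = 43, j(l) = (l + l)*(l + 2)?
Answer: 3671766526400/6846615958001 ≈ 0.53629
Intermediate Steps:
j(l) = 2*l*(2 + l) (j(l) = (2*l)*(2 + l) = 2*l*(2 + l))
q(Y, k) = 86 (q(Y, k) = 2*43 = 86)
u(H, g) = g² + 86*H (u(H, g) = 86*H + g*g = 86*H + g² = g² + 86*H)
-2162152/(-4031690 - 1/(u(-736 - 20, 1987) - 2184953)) = -2162152/(-4031690 - 1/((1987² + 86*(-736 - 20)) - 2184953)) = -2162152/(-4031690 - 1/((3948169 + 86*(-756)) - 2184953)) = -2162152/(-4031690 - 1/((3948169 - 65016) - 2184953)) = -2162152/(-4031690 - 1/(3883153 - 2184953)) = -2162152/(-4031690 - 1/1698200) = -2162152/(-6846615958001/1698200) = -2162152*(-1698200/6846615958001) = 3671766526400/6846615958001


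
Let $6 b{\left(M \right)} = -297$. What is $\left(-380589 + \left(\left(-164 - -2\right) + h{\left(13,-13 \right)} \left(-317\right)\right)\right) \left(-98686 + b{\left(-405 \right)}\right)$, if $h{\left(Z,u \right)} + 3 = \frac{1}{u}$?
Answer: $\frac{974930717093}{26} \approx 3.7497 \cdot 10^{10}$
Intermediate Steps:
$b{\left(M \right)} = - \frac{99}{2}$ ($b{\left(M \right)} = \frac{1}{6} \left(-297\right) = - \frac{99}{2}$)
$h{\left(Z,u \right)} = -3 + \frac{1}{u}$
$\left(-380589 + \left(\left(-164 - -2\right) + h{\left(13,-13 \right)} \left(-317\right)\right)\right) \left(-98686 + b{\left(-405 \right)}\right) = \left(-380589 + \left(\left(-164 - -2\right) + \left(-3 + \frac{1}{-13}\right) \left(-317\right)\right)\right) \left(-98686 - \frac{99}{2}\right) = \left(-380589 + \left(\left(-164 + 2\right) + \left(-3 - \frac{1}{13}\right) \left(-317\right)\right)\right) \left(- \frac{197471}{2}\right) = \left(-380589 - - \frac{10574}{13}\right) \left(- \frac{197471}{2}\right) = \left(-380589 + \left(-162 + \frac{12680}{13}\right)\right) \left(- \frac{197471}{2}\right) = \left(-380589 + \frac{10574}{13}\right) \left(- \frac{197471}{2}\right) = \left(- \frac{4937083}{13}\right) \left(- \frac{197471}{2}\right) = \frac{974930717093}{26}$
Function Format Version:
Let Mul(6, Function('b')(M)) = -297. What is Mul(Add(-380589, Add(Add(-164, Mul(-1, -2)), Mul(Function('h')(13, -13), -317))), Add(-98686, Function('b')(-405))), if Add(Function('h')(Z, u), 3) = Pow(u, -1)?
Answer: Rational(974930717093, 26) ≈ 3.7497e+10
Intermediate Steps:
Function('b')(M) = Rational(-99, 2) (Function('b')(M) = Mul(Rational(1, 6), -297) = Rational(-99, 2))
Function('h')(Z, u) = Add(-3, Pow(u, -1))
Mul(Add(-380589, Add(Add(-164, Mul(-1, -2)), Mul(Function('h')(13, -13), -317))), Add(-98686, Function('b')(-405))) = Mul(Add(-380589, Add(Add(-164, Mul(-1, -2)), Mul(Add(-3, Pow(-13, -1)), -317))), Add(-98686, Rational(-99, 2))) = Mul(Add(-380589, Add(Add(-164, 2), Mul(Add(-3, Rational(-1, 13)), -317))), Rational(-197471, 2)) = Mul(Add(-380589, Add(-162, Mul(Rational(-40, 13), -317))), Rational(-197471, 2)) = Mul(Add(-380589, Add(-162, Rational(12680, 13))), Rational(-197471, 2)) = Mul(Add(-380589, Rational(10574, 13)), Rational(-197471, 2)) = Mul(Rational(-4937083, 13), Rational(-197471, 2)) = Rational(974930717093, 26)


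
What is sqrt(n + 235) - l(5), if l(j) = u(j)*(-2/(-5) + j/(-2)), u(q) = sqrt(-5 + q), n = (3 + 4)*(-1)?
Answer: 2*sqrt(57) ≈ 15.100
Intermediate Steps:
n = -7 (n = 7*(-1) = -7)
l(j) = sqrt(-5 + j)*(2/5 - j/2) (l(j) = sqrt(-5 + j)*(-2/(-5) + j/(-2)) = sqrt(-5 + j)*(-2*(-1/5) + j*(-1/2)) = sqrt(-5 + j)*(2/5 - j/2))
sqrt(n + 235) - l(5) = sqrt(-7 + 235) - sqrt(-5 + 5)*(4 - 5*5)/10 = sqrt(228) - sqrt(0)*(4 - 25)/10 = 2*sqrt(57) - 0*(-21)/10 = 2*sqrt(57) - 1*0 = 2*sqrt(57) + 0 = 2*sqrt(57)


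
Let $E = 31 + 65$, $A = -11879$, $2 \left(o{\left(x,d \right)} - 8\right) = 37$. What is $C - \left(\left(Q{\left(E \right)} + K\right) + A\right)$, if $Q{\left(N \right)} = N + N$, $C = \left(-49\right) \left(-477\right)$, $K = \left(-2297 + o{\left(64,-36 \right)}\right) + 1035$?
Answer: $\frac{72591}{2} \approx 36296.0$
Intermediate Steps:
$o{\left(x,d \right)} = \frac{53}{2}$ ($o{\left(x,d \right)} = 8 + \frac{1}{2} \cdot 37 = 8 + \frac{37}{2} = \frac{53}{2}$)
$K = - \frac{2471}{2}$ ($K = \left(-2297 + \frac{53}{2}\right) + 1035 = - \frac{4541}{2} + 1035 = - \frac{2471}{2} \approx -1235.5$)
$C = 23373$
$E = 96$
$Q{\left(N \right)} = 2 N$
$C - \left(\left(Q{\left(E \right)} + K\right) + A\right) = 23373 - \left(\left(2 \cdot 96 - \frac{2471}{2}\right) - 11879\right) = 23373 - \left(\left(192 - \frac{2471}{2}\right) - 11879\right) = 23373 - \left(- \frac{2087}{2} - 11879\right) = 23373 - - \frac{25845}{2} = 23373 + \frac{25845}{2} = \frac{72591}{2}$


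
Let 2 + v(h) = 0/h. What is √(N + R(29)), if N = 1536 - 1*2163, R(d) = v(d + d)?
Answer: I*√629 ≈ 25.08*I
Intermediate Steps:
v(h) = -2 (v(h) = -2 + 0/h = -2 + 0 = -2)
R(d) = -2
N = -627 (N = 1536 - 2163 = -627)
√(N + R(29)) = √(-627 - 2) = √(-629) = I*√629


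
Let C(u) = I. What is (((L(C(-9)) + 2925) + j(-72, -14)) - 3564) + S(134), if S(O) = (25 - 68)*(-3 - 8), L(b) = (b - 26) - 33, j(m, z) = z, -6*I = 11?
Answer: -1445/6 ≈ -240.83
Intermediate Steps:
I = -11/6 (I = -1/6*11 = -11/6 ≈ -1.8333)
C(u) = -11/6
L(b) = -59 + b (L(b) = (-26 + b) - 33 = -59 + b)
S(O) = 473 (S(O) = -43*(-11) = 473)
(((L(C(-9)) + 2925) + j(-72, -14)) - 3564) + S(134) = ((((-59 - 11/6) + 2925) - 14) - 3564) + 473 = (((-365/6 + 2925) - 14) - 3564) + 473 = ((17185/6 - 14) - 3564) + 473 = (17101/6 - 3564) + 473 = -4283/6 + 473 = -1445/6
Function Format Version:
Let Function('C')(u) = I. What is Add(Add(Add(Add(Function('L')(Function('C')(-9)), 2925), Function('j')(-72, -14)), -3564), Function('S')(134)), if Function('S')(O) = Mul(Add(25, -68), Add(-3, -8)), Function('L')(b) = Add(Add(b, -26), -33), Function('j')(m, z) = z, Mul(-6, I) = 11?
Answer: Rational(-1445, 6) ≈ -240.83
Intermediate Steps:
I = Rational(-11, 6) (I = Mul(Rational(-1, 6), 11) = Rational(-11, 6) ≈ -1.8333)
Function('C')(u) = Rational(-11, 6)
Function('L')(b) = Add(-59, b) (Function('L')(b) = Add(Add(-26, b), -33) = Add(-59, b))
Function('S')(O) = 473 (Function('S')(O) = Mul(-43, -11) = 473)
Add(Add(Add(Add(Function('L')(Function('C')(-9)), 2925), Function('j')(-72, -14)), -3564), Function('S')(134)) = Add(Add(Add(Add(Add(-59, Rational(-11, 6)), 2925), -14), -3564), 473) = Add(Add(Add(Add(Rational(-365, 6), 2925), -14), -3564), 473) = Add(Add(Add(Rational(17185, 6), -14), -3564), 473) = Add(Add(Rational(17101, 6), -3564), 473) = Add(Rational(-4283, 6), 473) = Rational(-1445, 6)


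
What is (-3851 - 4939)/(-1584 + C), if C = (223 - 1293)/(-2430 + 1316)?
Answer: 4896030/881753 ≈ 5.5526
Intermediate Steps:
C = 535/557 (C = -1070/(-1114) = -1070*(-1/1114) = 535/557 ≈ 0.96050)
(-3851 - 4939)/(-1584 + C) = (-3851 - 4939)/(-1584 + 535/557) = -8790/(-881753/557) = -8790*(-557/881753) = 4896030/881753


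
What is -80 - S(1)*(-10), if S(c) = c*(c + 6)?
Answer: -10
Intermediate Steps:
S(c) = c*(6 + c)
-80 - S(1)*(-10) = -80 - 1*(6 + 1)*(-10) = -80 - 1*7*(-10) = -80 - 7*(-10) = -80 - 1*(-70) = -80 + 70 = -10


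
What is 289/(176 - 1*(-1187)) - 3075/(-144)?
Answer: 1410947/65424 ≈ 21.566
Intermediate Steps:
289/(176 - 1*(-1187)) - 3075/(-144) = 289/(176 + 1187) - 3075*(-1/144) = 289/1363 + 1025/48 = 1410947/65424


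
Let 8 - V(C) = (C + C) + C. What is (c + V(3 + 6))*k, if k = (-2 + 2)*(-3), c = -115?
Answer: 0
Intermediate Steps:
V(C) = 8 - 3*C (V(C) = 8 - ((C + C) + C) = 8 - (2*C + C) = 8 - 3*C)
k = 0 (k = 0*(-3) = 0)
(c + V(3 + 6))*k = (-115 + (8 - 3*(3 + 6)))*0 = (-115 + (8 - 3*9))*0 = (-115 + (8 - 27))*0 = (-115 - 19)*0 = -134*0 = 0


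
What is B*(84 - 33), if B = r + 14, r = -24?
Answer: -510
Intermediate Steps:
B = -10 (B = -24 + 14 = -10)
B*(84 - 33) = -10*(84 - 33) = -10*51 = -510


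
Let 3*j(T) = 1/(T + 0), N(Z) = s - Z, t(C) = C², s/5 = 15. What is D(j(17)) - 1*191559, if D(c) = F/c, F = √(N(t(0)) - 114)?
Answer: -191559 + 51*I*√39 ≈ -1.9156e+5 + 318.5*I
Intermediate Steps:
s = 75 (s = 5*15 = 75)
N(Z) = 75 - Z
j(T) = 1/(3*T) (j(T) = 1/(3*(T + 0)) = 1/(3*T))
F = I*√39 (F = √((75 - 1*0²) - 114) = √((75 - 1*0) - 114) = √((75 + 0) - 114) = √(75 - 114) = √(-39) = I*√39 ≈ 6.245*I)
D(c) = I*√39/c (D(c) = (I*√39)/c = I*√39/c)
D(j(17)) - 1*191559 = I*√39/(((⅓)/17)) - 1*191559 = I*√39/(((⅓)*(1/17))) - 191559 = I*√39/(1/51) - 191559 = I*√39*51 - 191559 = 51*I*√39 - 191559 = -191559 + 51*I*√39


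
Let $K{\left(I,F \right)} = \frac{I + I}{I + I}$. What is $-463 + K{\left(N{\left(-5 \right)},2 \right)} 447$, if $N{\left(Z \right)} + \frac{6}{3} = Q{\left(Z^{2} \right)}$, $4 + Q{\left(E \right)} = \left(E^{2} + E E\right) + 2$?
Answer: $-16$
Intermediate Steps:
$Q{\left(E \right)} = -2 + 2 E^{2}$ ($Q{\left(E \right)} = -4 + \left(\left(E^{2} + E E\right) + 2\right) = -4 + \left(\left(E^{2} + E^{2}\right) + 2\right) = -4 + \left(2 E^{2} + 2\right) = -4 + \left(2 + 2 E^{2}\right) = -2 + 2 E^{2}$)
$N{\left(Z \right)} = -4 + 2 Z^{4}$ ($N{\left(Z \right)} = -2 + \left(-2 + 2 \left(Z^{2}\right)^{2}\right) = -2 + \left(-2 + 2 Z^{4}\right) = -4 + 2 Z^{4}$)
$K{\left(I,F \right)} = 1$ ($K{\left(I,F \right)} = \frac{2 I}{2 I} = 2 I \frac{1}{2 I} = 1$)
$-463 + K{\left(N{\left(-5 \right)},2 \right)} 447 = -463 + 1 \cdot 447 = -463 + 447 = -16$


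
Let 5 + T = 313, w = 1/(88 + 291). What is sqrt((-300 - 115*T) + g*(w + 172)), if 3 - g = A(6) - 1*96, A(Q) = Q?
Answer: I*sqrt(2833139837)/379 ≈ 140.44*I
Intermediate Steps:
w = 1/379 ≈ 0.0026385
T = 308 (T = -5 + 313 = 308)
g = 93 (g = 3 - (6 - 1*96) = 3 - (6 - 96) = 3 - 1*(-90) = 3 + 90 = 93)
sqrt((-300 - 115*T) + g*(w + 172)) = sqrt((-300 - 115*308) + 93*(1/379 + 172)) = sqrt((-300 - 35420) + 93*(65189/379)) = sqrt(-35720 + 6062577/379) = sqrt(-7475303/379) = I*sqrt(2833139837)/379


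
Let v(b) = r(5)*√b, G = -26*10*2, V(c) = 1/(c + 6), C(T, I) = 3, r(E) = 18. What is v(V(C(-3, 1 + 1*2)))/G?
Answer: -3/260 ≈ -0.011538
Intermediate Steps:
V(c) = 1/(6 + c)
G = -520 (G = -260*2 = -520)
v(b) = 18*√b
v(V(C(-3, 1 + 1*2)))/G = (18*√(1/(6 + 3)))/(-520) = (18*√(1/9))*(-1/520) = (18*√(⅑))*(-1/520) = (18*(⅓))*(-1/520) = 6*(-1/520) = -3/260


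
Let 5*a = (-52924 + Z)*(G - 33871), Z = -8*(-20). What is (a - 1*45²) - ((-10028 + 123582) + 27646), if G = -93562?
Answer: 6723158687/5 ≈ 1.3446e+9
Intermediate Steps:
Z = 160
a = 6723874812/5 (a = ((-52924 + 160)*(-93562 - 33871))/5 = (-52764*(-127433))/5 = (⅕)*6723874812 = 6723874812/5 ≈ 1.3448e+9)
(a - 1*45²) - ((-10028 + 123582) + 27646) = (6723874812/5 - 1*45²) - ((-10028 + 123582) + 27646) = (6723874812/5 - 1*2025) - (113554 + 27646) = (6723874812/5 - 2025) - 1*141200 = 6723864687/5 - 141200 = 6723158687/5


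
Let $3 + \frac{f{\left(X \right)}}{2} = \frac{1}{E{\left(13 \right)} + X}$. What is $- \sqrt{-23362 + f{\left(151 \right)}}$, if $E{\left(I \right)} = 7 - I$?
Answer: $- \frac{i \sqrt{491311910}}{145} \approx - 152.87 i$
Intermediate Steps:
$f{\left(X \right)} = -6 + \frac{2}{-6 + X}$ ($f{\left(X \right)} = -6 + \frac{2}{\left(7 - 13\right) + X} = -6 + \frac{2}{-6 + X}$)
$- \sqrt{-23362 + f{\left(151 \right)}} = - \sqrt{-23362 + \frac{2 \left(19 - 453\right)}{-6 + 151}} = - \sqrt{-23362 + \frac{2 \left(19 - 453\right)}{145}} = - \sqrt{-23362 + 2 \cdot \frac{1}{145} \left(-434\right)} = - \sqrt{-23362 - \frac{868}{145}} = - \sqrt{- \frac{3388358}{145}} = - \frac{i \sqrt{491311910}}{145}$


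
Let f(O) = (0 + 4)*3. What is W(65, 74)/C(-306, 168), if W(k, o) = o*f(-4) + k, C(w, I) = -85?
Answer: -953/85 ≈ -11.212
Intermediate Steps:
f(O) = 12 (f(O) = 4*3 = 12)
W(k, o) = k + 12*o (W(k, o) = o*12 + k = 12*o + k = k + 12*o)
W(65, 74)/C(-306, 168) = (65 + 12*74)/(-85) = (65 + 888)*(-1/85) = 953*(-1/85) = -953/85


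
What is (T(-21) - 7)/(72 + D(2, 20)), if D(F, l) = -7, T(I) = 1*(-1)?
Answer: -8/65 ≈ -0.12308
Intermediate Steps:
T(I) = -1
(T(-21) - 7)/(72 + D(2, 20)) = (-1 - 7)/(72 - 7) = -8/65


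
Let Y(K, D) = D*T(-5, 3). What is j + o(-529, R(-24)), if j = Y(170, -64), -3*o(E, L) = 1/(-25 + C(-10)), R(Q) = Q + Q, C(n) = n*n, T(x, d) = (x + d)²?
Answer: -57601/225 ≈ -256.00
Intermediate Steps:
T(x, d) = (d + x)²
Y(K, D) = 4*D (Y(K, D) = D*(3 - 5)² = D*(-2)² = D*4 = 4*D)
C(n) = n²
R(Q) = 2*Q
o(E, L) = -1/225 (o(E, L) = -1/(3*(-25 + (-10)²)) = -1/(3*(-25 + 100)) = -⅓/75 = -⅓*1/75 = -1/225)
j = -256 (j = 4*(-64) = -256)
j + o(-529, R(-24)) = -256 - 1/225 = -57601/225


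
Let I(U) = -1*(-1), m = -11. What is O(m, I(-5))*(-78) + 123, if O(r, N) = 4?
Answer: -189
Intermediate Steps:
I(U) = 1
O(m, I(-5))*(-78) + 123 = 4*(-78) + 123 = -312 + 123 = -189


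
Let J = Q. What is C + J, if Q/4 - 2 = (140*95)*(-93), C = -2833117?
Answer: -7780709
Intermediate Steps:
Q = -4947592 (Q = 8 + 4*((140*95)*(-93)) = 8 + 4*(13300*(-93)) = 8 + 4*(-1236900) = 8 - 4947600 = -4947592)
J = -4947592
C + J = -2833117 - 4947592 = -7780709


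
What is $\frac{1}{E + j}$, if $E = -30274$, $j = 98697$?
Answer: $\frac{1}{68423} \approx 1.4615 \cdot 10^{-5}$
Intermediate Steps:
$\frac{1}{E + j} = \frac{1}{-30274 + 98697} = \frac{1}{68423}$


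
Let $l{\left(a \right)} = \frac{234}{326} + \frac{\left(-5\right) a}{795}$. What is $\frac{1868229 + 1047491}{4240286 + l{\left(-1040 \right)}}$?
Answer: $\frac{15113343048}{21979136077} \approx 0.68762$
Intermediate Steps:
$l{\left(a \right)} = \frac{117}{163} - \frac{a}{159}$ ($l{\left(a \right)} = 234 \cdot \frac{1}{326} + - 5 a \frac{1}{795} = \frac{117}{163} - \frac{a}{159}$)
$\frac{1868229 + 1047491}{4240286 + l{\left(-1040 \right)}} = \frac{1868229 + 1047491}{4240286 + \left(\frac{117}{163} - - \frac{1040}{159}\right)} = \frac{2915720}{4240286 + \left(\frac{117}{163} + \frac{1040}{159}\right)} = \frac{2915720}{4240286 + \frac{188123}{25917}} = \frac{2915720}{\frac{109895680385}{25917}} = 2915720 \cdot \frac{25917}{109895680385} = \frac{15113343048}{21979136077}$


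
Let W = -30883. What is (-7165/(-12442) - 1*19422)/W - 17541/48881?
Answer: 5071607166553/18782342705966 ≈ 0.27002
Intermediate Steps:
(-7165/(-12442) - 1*19422)/W - 17541/48881 = (-7165/(-12442) - 1*19422)/(-30883) - 17541/48881 = (-7165*(-1/12442) - 19422)*(-1/30883) - 17541*1/48881 = (7165/12442 - 19422)*(-1/30883) - 17541/48881 = -241641359/12442*(-1/30883) - 17541/48881 = 241641359/384246286 - 17541/48881 = 5071607166553/18782342705966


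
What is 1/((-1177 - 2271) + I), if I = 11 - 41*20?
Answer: -1/4257 ≈ -0.00023491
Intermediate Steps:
I = -809 (I = 11 - 820 = -809)
1/((-1177 - 2271) + I) = 1/((-1177 - 2271) - 809) = 1/(-3448 - 809) = 1/(-4257) = -1/4257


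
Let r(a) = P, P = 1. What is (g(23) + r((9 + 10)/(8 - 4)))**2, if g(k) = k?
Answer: 576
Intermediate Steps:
r(a) = 1
(g(23) + r((9 + 10)/(8 - 4)))**2 = (23 + 1)**2 = 24**2 = 576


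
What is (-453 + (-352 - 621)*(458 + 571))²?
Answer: 1003342788900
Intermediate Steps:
(-453 + (-352 - 621)*(458 + 571))² = (-453 - 973*1029)² = (-453 - 1001217)² = (-1001670)² = 1003342788900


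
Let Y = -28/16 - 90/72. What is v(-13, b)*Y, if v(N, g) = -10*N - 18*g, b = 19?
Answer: 636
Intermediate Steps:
v(N, g) = -18*g - 10*N
Y = -3 (Y = -28*1/16 - 90*1/72 = -7/4 - 5/4 = -3)
v(-13, b)*Y = (-18*19 - 10*(-13))*(-3) = (-342 + 130)*(-3) = -212*(-3) = 636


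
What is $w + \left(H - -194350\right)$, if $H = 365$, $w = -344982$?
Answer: $-150267$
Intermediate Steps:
$w + \left(H - -194350\right) = -344982 + \left(365 - -194350\right) = -344982 + \left(365 + 194350\right) = -344982 + 194715 = -150267$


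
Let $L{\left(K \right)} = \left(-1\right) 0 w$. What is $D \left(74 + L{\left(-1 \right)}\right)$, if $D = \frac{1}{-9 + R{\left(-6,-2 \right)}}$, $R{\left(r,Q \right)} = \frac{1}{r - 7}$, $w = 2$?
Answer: $- \frac{481}{59} \approx -8.1525$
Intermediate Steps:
$L{\left(K \right)} = 0$ ($L{\left(K \right)} = \left(-1\right) 0 \cdot 2 = 0 \cdot 2 = 0$)
$R{\left(r,Q \right)} = \frac{1}{-7 + r}$
$D = - \frac{13}{118}$ ($D = \frac{1}{-9 + \frac{1}{-7 - 6}} = \frac{1}{-9 + \frac{1}{-13}} = \frac{1}{-9 - \frac{1}{13}} = \frac{1}{- \frac{118}{13}} = - \frac{13}{118} \approx -0.11017$)
$D \left(74 + L{\left(-1 \right)}\right) = - \frac{13 \left(74 + 0\right)}{118} = \left(- \frac{13}{118}\right) 74 = - \frac{481}{59}$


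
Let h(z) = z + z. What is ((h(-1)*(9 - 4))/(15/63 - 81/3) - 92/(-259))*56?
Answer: 424376/10397 ≈ 40.817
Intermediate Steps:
h(z) = 2*z
((h(-1)*(9 - 4))/(15/63 - 81/3) - 92/(-259))*56 = (((2*(-1))*(9 - 4))/(15/63 - 81/3) - 92/(-259))*56 = ((-2*5)/(15*(1/63) - 81*⅓) - 92*(-1/259))*56 = (-10/(5/21 - 27) + 92/259)*56 = (-10/(-562/21) + 92/259)*56 = (-10*(-21/562) + 92/259)*56 = (105/281 + 92/259)*56 = (53047/72779)*56 = 424376/10397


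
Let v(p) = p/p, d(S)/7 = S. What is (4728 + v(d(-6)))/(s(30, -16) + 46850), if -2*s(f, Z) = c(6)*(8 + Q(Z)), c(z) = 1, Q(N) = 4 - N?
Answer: 4729/46836 ≈ 0.10097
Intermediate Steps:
d(S) = 7*S
v(p) = 1
s(f, Z) = -6 + Z/2 (s(f, Z) = -(8 + (4 - Z))/2 = -(12 - Z)/2 = -6 + Z/2)
(4728 + v(d(-6)))/(s(30, -16) + 46850) = (4728 + 1)/((-6 + (½)*(-16)) + 46850) = 4729/((-6 - 8) + 46850) = 4729/(-14 + 46850) = 4729/46836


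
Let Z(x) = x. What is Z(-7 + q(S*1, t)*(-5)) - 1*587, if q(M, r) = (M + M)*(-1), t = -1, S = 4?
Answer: -554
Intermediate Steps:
q(M, r) = -2*M (q(M, r) = (2*M)*(-1) = -2*M)
Z(-7 + q(S*1, t)*(-5)) - 1*587 = (-7 - 8*(-5)) - 1*587 = (-7 - 2*4*(-5)) - 587 = (-7 - 8*(-5)) - 587 = (-7 + 40) - 587 = 33 - 587 = -554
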